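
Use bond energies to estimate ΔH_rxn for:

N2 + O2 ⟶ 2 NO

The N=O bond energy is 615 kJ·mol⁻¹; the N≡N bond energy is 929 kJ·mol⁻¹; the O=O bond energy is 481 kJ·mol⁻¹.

ΔH ≈ +180 kJ

Bonds broken (reactants):
  N≡N: 1 × 929 = 929
  O=O: 1 × 481 = 481
  Σ(broken) = 1410 kJ
Bonds formed (products):
  N=O: 2 × 615 = 1230
  Σ(formed) = 1230 kJ
ΔH = Σ(broken) − Σ(formed) = 1410 − 1230 = +180 kJ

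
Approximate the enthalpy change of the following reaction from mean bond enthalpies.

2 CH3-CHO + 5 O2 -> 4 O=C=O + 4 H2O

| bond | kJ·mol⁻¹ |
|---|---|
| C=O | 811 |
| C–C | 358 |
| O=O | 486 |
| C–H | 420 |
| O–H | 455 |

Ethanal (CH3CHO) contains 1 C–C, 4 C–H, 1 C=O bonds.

ΔH ≈ −2000 kJ

Bonds broken (reactants):
  C–C: 2 × 358 = 716
  C–H: 8 × 420 = 3360
  C=O: 2 × 811 = 1622
  O=O: 5 × 486 = 2430
  Σ(broken) = 8128 kJ
Bonds formed (products):
  C=O: 8 × 811 = 6488
  O–H: 8 × 455 = 3640
  Σ(formed) = 10128 kJ
ΔH = Σ(broken) − Σ(formed) = 8128 − 10128 = −2000 kJ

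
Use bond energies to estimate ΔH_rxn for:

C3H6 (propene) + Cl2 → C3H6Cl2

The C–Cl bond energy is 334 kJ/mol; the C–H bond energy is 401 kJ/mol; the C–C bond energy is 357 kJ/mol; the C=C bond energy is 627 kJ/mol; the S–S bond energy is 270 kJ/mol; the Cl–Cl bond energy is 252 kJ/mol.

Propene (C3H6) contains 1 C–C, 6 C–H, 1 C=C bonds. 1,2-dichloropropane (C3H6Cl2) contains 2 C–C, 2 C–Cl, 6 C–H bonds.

Bonds broken (reactants):
  C–C: 1 × 357 = 357
  C–H: 6 × 401 = 2406
  C=C: 1 × 627 = 627
  Cl–Cl: 1 × 252 = 252
  Σ(broken) = 3642 kJ
Bonds formed (products):
  C–C: 2 × 357 = 714
  C–Cl: 2 × 334 = 668
  C–H: 6 × 401 = 2406
  Σ(formed) = 3788 kJ
ΔH = Σ(broken) − Σ(formed) = 3642 − 3788 = −146 kJ

ΔH ≈ −146 kJ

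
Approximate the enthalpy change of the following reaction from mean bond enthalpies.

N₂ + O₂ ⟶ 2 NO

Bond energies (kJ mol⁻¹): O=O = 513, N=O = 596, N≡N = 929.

ΔH ≈ +250 kJ

Bonds broken (reactants):
  N≡N: 1 × 929 = 929
  O=O: 1 × 513 = 513
  Σ(broken) = 1442 kJ
Bonds formed (products):
  N=O: 2 × 596 = 1192
  Σ(formed) = 1192 kJ
ΔH = Σ(broken) − Σ(formed) = 1442 − 1192 = +250 kJ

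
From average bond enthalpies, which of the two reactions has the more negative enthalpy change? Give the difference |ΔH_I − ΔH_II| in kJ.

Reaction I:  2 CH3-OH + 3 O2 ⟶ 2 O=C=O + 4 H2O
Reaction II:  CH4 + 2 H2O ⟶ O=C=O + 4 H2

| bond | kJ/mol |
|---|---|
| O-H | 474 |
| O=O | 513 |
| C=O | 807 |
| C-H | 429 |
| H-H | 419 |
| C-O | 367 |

Reaction I, by 1547 kJ

Reaction I:
  Bonds broken (reactants):
    C-H: 6 × 429 = 2574
    C-O: 2 × 367 = 734
    O-H: 2 × 474 = 948
    O=O: 3 × 513 = 1539
    Σ(broken) = 5795 kJ
  Bonds formed (products):
    C=O: 4 × 807 = 3228
    O-H: 8 × 474 = 3792
    Σ(formed) = 7020 kJ
  ΔH_I = 5795 − 7020 = −1225 kJ
Reaction II:
  Bonds broken (reactants):
    C-H: 4 × 429 = 1716
    O-H: 4 × 474 = 1896
    Σ(broken) = 3612 kJ
  Bonds formed (products):
    C=O: 2 × 807 = 1614
    H-H: 4 × 419 = 1676
    Σ(formed) = 3290 kJ
  ΔH_II = 3612 − 3290 = +322 kJ
ΔH_I − ΔH_II = −1547 kJ, so reaction I has the more negative ΔH; |ΔH_I − ΔH_II| = 1547 kJ.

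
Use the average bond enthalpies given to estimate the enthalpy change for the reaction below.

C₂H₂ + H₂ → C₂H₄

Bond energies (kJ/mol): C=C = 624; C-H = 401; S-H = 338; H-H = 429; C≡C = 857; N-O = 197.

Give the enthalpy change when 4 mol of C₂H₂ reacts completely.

ΔH = −560 kJ

Bonds broken (reactants):
  C≡C: 1 × 857 = 857
  C-H: 2 × 401 = 802
  H-H: 1 × 429 = 429
  Σ(broken) = 2088 kJ
Bonds formed (products):
  C-H: 4 × 401 = 1604
  C=C: 1 × 624 = 624
  Σ(formed) = 2228 kJ
ΔH = Σ(broken) − Σ(formed) = 2088 − 2228 = −140 kJ
For 4× the reaction as written: 4 × (−140) = −560 kJ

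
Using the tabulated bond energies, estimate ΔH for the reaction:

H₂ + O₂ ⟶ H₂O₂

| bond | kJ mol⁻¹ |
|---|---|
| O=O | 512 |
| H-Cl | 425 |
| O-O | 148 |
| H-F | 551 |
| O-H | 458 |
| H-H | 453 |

Bonds broken (reactants):
  H-H: 1 × 453 = 453
  O=O: 1 × 512 = 512
  Σ(broken) = 965 kJ
Bonds formed (products):
  O-H: 2 × 458 = 916
  O-O: 1 × 148 = 148
  Σ(formed) = 1064 kJ
ΔH = Σ(broken) − Σ(formed) = 965 − 1064 = −99 kJ

ΔH ≈ −99 kJ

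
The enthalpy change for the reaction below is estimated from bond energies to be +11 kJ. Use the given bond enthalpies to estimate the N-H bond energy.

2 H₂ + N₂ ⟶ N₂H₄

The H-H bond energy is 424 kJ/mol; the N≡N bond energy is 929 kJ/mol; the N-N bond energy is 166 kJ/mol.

D(N-H) ≈ 400 kJ/mol

Let D be the N-H bond energy.
Σ(broken) = 2×424 + 1×929 = 1777
Σ(formed) = 4×D + 1×166 = 166 + 4D
ΔH = Σ(broken) − Σ(formed) = (1777) − (166 + 4D) = +1611 − 4D
Setting this equal to +11 kJ gives 4D = 1600, so D = 400 kJ/mol.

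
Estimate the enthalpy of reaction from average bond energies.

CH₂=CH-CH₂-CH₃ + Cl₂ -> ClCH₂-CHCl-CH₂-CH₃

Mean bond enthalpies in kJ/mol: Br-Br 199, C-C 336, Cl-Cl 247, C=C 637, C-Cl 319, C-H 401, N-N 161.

Bonds broken (reactants):
  C-C: 2 × 336 = 672
  C-H: 8 × 401 = 3208
  C=C: 1 × 637 = 637
  Cl-Cl: 1 × 247 = 247
  Σ(broken) = 4764 kJ
Bonds formed (products):
  C-C: 3 × 336 = 1008
  C-Cl: 2 × 319 = 638
  C-H: 8 × 401 = 3208
  Σ(formed) = 4854 kJ
ΔH = Σ(broken) − Σ(formed) = 4764 − 4854 = −90 kJ

ΔH ≈ −90 kJ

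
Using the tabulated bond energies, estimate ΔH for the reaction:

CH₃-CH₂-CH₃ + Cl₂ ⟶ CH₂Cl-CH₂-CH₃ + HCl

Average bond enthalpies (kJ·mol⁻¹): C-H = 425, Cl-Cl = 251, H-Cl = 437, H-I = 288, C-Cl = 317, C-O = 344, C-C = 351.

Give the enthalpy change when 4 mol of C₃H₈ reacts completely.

Bonds broken (reactants):
  C-C: 2 × 351 = 702
  C-H: 8 × 425 = 3400
  Cl-Cl: 1 × 251 = 251
  Σ(broken) = 4353 kJ
Bonds formed (products):
  C-C: 2 × 351 = 702
  C-Cl: 1 × 317 = 317
  C-H: 7 × 425 = 2975
  H-Cl: 1 × 437 = 437
  Σ(formed) = 4431 kJ
ΔH = Σ(broken) − Σ(formed) = 4353 − 4431 = −78 kJ
For 4× the reaction as written: 4 × (−78) = −312 kJ

ΔH = −312 kJ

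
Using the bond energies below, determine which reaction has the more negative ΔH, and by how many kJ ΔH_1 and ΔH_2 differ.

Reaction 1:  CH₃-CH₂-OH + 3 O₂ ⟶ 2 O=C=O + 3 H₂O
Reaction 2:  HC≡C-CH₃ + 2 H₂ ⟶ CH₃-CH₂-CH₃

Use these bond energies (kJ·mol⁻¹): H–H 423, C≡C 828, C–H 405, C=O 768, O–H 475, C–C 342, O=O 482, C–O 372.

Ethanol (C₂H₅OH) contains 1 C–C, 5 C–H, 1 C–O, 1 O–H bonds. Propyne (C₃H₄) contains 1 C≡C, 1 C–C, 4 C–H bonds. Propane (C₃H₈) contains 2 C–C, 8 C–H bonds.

Reaction 1, by 974 kJ

Reaction 1:
  Bonds broken (reactants):
    C–C: 1 × 342 = 342
    C–H: 5 × 405 = 2025
    C–O: 1 × 372 = 372
    O–H: 1 × 475 = 475
    O=O: 3 × 482 = 1446
    Σ(broken) = 4660 kJ
  Bonds formed (products):
    C=O: 4 × 768 = 3072
    O–H: 6 × 475 = 2850
    Σ(formed) = 5922 kJ
  ΔH_1 = 4660 − 5922 = −1262 kJ
Reaction 2:
  Bonds broken (reactants):
    C≡C: 1 × 828 = 828
    C–C: 1 × 342 = 342
    C–H: 4 × 405 = 1620
    H–H: 2 × 423 = 846
    Σ(broken) = 3636 kJ
  Bonds formed (products):
    C–C: 2 × 342 = 684
    C–H: 8 × 405 = 3240
    Σ(formed) = 3924 kJ
  ΔH_2 = 3636 − 3924 = −288 kJ
ΔH_1 − ΔH_2 = −974 kJ, so reaction 1 has the more negative ΔH; |ΔH_1 − ΔH_2| = 974 kJ.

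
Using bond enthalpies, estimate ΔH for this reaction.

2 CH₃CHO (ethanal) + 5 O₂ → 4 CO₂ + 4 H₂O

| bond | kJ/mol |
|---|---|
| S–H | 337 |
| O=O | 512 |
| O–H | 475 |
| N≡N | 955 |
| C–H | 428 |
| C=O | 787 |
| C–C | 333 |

Bonds broken (reactants):
  C–C: 2 × 333 = 666
  C–H: 8 × 428 = 3424
  C=O: 2 × 787 = 1574
  O=O: 5 × 512 = 2560
  Σ(broken) = 8224 kJ
Bonds formed (products):
  C=O: 8 × 787 = 6296
  O–H: 8 × 475 = 3800
  Σ(formed) = 10096 kJ
ΔH = Σ(broken) − Σ(formed) = 8224 − 10096 = −1872 kJ

ΔH ≈ −1872 kJ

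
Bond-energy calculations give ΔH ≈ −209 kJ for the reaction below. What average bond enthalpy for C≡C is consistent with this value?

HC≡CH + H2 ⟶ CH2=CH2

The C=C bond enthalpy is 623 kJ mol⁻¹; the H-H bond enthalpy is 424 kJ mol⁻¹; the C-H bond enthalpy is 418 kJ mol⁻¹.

Let D be the C≡C bond energy.
Σ(broken) = 1×D + 2×418 + 1×424 = 1260 + D
Σ(formed) = 4×418 + 1×623 = 2295
ΔH = Σ(broken) − Σ(formed) = (1260 + D) − (2295) = −1035 + D
Setting this equal to −209 kJ gives D = 826 kJ/mol.

D(C≡C) ≈ 826 kJ/mol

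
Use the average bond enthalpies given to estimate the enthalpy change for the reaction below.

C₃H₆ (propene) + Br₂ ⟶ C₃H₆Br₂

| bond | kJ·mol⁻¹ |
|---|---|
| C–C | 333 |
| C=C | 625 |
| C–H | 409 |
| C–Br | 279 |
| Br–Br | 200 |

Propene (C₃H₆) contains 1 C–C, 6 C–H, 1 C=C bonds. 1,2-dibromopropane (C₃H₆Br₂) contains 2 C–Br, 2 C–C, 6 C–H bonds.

Bonds broken (reactants):
  Br–Br: 1 × 200 = 200
  C–C: 1 × 333 = 333
  C–H: 6 × 409 = 2454
  C=C: 1 × 625 = 625
  Σ(broken) = 3612 kJ
Bonds formed (products):
  C–Br: 2 × 279 = 558
  C–C: 2 × 333 = 666
  C–H: 6 × 409 = 2454
  Σ(formed) = 3678 kJ
ΔH = Σ(broken) − Σ(formed) = 3612 − 3678 = −66 kJ

ΔH ≈ −66 kJ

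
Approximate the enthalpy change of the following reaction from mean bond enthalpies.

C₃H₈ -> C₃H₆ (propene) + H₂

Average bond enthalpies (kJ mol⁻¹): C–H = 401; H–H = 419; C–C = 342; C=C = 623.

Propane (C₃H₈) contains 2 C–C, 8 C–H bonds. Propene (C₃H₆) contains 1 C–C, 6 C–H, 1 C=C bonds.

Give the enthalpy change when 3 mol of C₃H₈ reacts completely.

Bonds broken (reactants):
  C–C: 2 × 342 = 684
  C–H: 8 × 401 = 3208
  Σ(broken) = 3892 kJ
Bonds formed (products):
  C–C: 1 × 342 = 342
  C–H: 6 × 401 = 2406
  C=C: 1 × 623 = 623
  H–H: 1 × 419 = 419
  Σ(formed) = 3790 kJ
ΔH = Σ(broken) − Σ(formed) = 3892 − 3790 = +102 kJ
For 3× the reaction as written: 3 × (+102) = +306 kJ

ΔH = +306 kJ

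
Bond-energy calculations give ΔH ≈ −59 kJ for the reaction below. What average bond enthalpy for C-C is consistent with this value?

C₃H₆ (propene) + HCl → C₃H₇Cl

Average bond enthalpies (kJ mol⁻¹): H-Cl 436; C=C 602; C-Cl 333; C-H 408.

Let D be the C-C bond energy.
Σ(broken) = 1×D + 6×408 + 1×602 + 1×436 = 3486 + D
Σ(formed) = 2×D + 1×333 + 7×408 = 3189 + 2D
ΔH = Σ(broken) − Σ(formed) = (3486 + D) − (3189 + 2D) = +297 − D
Setting this equal to −59 kJ gives D = 356 kJ/mol.

D(C-C) ≈ 356 kJ/mol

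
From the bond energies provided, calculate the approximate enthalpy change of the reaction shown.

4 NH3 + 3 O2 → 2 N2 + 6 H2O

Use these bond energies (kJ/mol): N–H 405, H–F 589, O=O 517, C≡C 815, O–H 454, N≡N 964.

Bonds broken (reactants):
  N–H: 12 × 405 = 4860
  O=O: 3 × 517 = 1551
  Σ(broken) = 6411 kJ
Bonds formed (products):
  N≡N: 2 × 964 = 1928
  O–H: 12 × 454 = 5448
  Σ(formed) = 7376 kJ
ΔH = Σ(broken) − Σ(formed) = 6411 − 7376 = −965 kJ

ΔH ≈ −965 kJ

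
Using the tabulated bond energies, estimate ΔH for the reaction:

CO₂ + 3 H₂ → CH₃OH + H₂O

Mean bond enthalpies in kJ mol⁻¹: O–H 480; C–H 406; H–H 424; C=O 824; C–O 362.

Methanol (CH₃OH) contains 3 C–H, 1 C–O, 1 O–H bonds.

Bonds broken (reactants):
  C=O: 2 × 824 = 1648
  H–H: 3 × 424 = 1272
  Σ(broken) = 2920 kJ
Bonds formed (products):
  C–H: 3 × 406 = 1218
  C–O: 1 × 362 = 362
  O–H: 3 × 480 = 1440
  Σ(formed) = 3020 kJ
ΔH = Σ(broken) − Σ(formed) = 2920 − 3020 = −100 kJ

ΔH ≈ −100 kJ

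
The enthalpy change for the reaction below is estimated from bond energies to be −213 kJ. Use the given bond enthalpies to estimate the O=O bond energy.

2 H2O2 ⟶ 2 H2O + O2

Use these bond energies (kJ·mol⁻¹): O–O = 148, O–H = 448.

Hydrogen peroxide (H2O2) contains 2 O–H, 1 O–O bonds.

Let D be the O=O bond energy.
Σ(broken) = 4×448 + 2×148 = 2088
Σ(formed) = 4×448 + 1×D = 1792 + D
ΔH = Σ(broken) − Σ(formed) = (2088) − (1792 + D) = +296 − D
Setting this equal to −213 kJ gives D = 509 kJ/mol.

D(O=O) ≈ 509 kJ/mol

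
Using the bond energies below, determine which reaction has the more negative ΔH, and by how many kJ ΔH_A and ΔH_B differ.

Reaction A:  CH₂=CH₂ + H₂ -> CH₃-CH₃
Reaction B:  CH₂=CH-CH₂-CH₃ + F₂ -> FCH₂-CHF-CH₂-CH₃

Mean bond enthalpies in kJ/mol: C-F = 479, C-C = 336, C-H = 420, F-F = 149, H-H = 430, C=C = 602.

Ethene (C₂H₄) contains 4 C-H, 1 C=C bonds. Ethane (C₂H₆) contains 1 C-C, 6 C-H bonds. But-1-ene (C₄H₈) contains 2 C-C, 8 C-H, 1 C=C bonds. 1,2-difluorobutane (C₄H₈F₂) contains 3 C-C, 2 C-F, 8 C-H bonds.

Reaction B, by 399 kJ

Reaction A:
  Bonds broken (reactants):
    C-H: 4 × 420 = 1680
    C=C: 1 × 602 = 602
    H-H: 1 × 430 = 430
    Σ(broken) = 2712 kJ
  Bonds formed (products):
    C-C: 1 × 336 = 336
    C-H: 6 × 420 = 2520
    Σ(formed) = 2856 kJ
  ΔH_A = 2712 − 2856 = −144 kJ
Reaction B:
  Bonds broken (reactants):
    C-C: 2 × 336 = 672
    C-H: 8 × 420 = 3360
    C=C: 1 × 602 = 602
    F-F: 1 × 149 = 149
    Σ(broken) = 4783 kJ
  Bonds formed (products):
    C-C: 3 × 336 = 1008
    C-F: 2 × 479 = 958
    C-H: 8 × 420 = 3360
    Σ(formed) = 5326 kJ
  ΔH_B = 4783 − 5326 = −543 kJ
ΔH_A − ΔH_B = +399 kJ, so reaction B has the more negative ΔH; |ΔH_A − ΔH_B| = 399 kJ.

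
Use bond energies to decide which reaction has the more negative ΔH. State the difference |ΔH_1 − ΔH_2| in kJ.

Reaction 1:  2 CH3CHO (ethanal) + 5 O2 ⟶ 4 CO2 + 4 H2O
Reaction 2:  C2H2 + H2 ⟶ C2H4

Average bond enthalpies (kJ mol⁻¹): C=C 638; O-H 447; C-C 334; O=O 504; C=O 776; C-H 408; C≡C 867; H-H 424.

Reaction 1:
  Bonds broken (reactants):
    C-C: 2 × 334 = 668
    C-H: 8 × 408 = 3264
    C=O: 2 × 776 = 1552
    O=O: 5 × 504 = 2520
    Σ(broken) = 8004 kJ
  Bonds formed (products):
    C=O: 8 × 776 = 6208
    O-H: 8 × 447 = 3576
    Σ(formed) = 9784 kJ
  ΔH_1 = 8004 − 9784 = −1780 kJ
Reaction 2:
  Bonds broken (reactants):
    C≡C: 1 × 867 = 867
    C-H: 2 × 408 = 816
    H-H: 1 × 424 = 424
    Σ(broken) = 2107 kJ
  Bonds formed (products):
    C-H: 4 × 408 = 1632
    C=C: 1 × 638 = 638
    Σ(formed) = 2270 kJ
  ΔH_2 = 2107 − 2270 = −163 kJ
ΔH_1 − ΔH_2 = −1617 kJ, so reaction 1 has the more negative ΔH; |ΔH_1 − ΔH_2| = 1617 kJ.

Reaction 1, by 1617 kJ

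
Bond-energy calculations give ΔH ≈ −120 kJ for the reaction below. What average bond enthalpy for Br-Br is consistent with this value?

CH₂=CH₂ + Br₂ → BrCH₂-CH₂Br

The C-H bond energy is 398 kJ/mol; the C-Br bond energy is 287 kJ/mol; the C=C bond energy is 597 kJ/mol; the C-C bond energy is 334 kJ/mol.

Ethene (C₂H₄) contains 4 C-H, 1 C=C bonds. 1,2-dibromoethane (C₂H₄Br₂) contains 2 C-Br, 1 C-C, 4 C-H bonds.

Let D be the Br-Br bond energy.
Σ(broken) = 1×D + 4×398 + 1×597 = 2189 + D
Σ(formed) = 2×287 + 1×334 + 4×398 = 2500
ΔH = Σ(broken) − Σ(formed) = (2189 + D) − (2500) = −311 + D
Setting this equal to −120 kJ gives D = 191 kJ/mol.

D(Br-Br) ≈ 191 kJ/mol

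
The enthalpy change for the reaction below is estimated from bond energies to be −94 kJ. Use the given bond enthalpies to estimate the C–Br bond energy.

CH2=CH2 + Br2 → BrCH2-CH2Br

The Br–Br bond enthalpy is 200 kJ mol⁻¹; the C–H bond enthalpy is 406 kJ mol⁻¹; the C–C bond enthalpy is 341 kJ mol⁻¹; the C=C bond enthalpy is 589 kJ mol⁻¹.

D(C–Br) ≈ 271 kJ/mol

Let D be the C–Br bond energy.
Σ(broken) = 1×200 + 4×406 + 1×589 = 2413
Σ(formed) = 2×D + 1×341 + 4×406 = 1965 + 2D
ΔH = Σ(broken) − Σ(formed) = (2413) − (1965 + 2D) = +448 − 2D
Setting this equal to −94 kJ gives 2D = 542, so D = 271 kJ/mol.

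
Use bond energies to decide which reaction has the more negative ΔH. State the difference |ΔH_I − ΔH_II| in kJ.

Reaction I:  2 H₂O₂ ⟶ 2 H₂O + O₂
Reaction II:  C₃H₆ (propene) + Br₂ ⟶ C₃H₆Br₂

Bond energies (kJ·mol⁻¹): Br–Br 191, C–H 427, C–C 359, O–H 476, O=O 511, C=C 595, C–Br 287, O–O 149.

Reaction I:
  Bonds broken (reactants):
    O–H: 4 × 476 = 1904
    O–O: 2 × 149 = 298
    Σ(broken) = 2202 kJ
  Bonds formed (products):
    O–H: 4 × 476 = 1904
    O=O: 1 × 511 = 511
    Σ(formed) = 2415 kJ
  ΔH_I = 2202 − 2415 = −213 kJ
Reaction II:
  Bonds broken (reactants):
    Br–Br: 1 × 191 = 191
    C–C: 1 × 359 = 359
    C–H: 6 × 427 = 2562
    C=C: 1 × 595 = 595
    Σ(broken) = 3707 kJ
  Bonds formed (products):
    C–Br: 2 × 287 = 574
    C–C: 2 × 359 = 718
    C–H: 6 × 427 = 2562
    Σ(formed) = 3854 kJ
  ΔH_II = 3707 − 3854 = −147 kJ
ΔH_I − ΔH_II = −66 kJ, so reaction I has the more negative ΔH; |ΔH_I − ΔH_II| = 66 kJ.

Reaction I, by 66 kJ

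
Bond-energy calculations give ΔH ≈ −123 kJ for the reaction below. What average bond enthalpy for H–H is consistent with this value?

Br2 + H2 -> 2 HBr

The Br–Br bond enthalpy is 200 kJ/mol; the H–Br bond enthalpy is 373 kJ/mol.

Let D be the H–H bond energy.
Σ(broken) = 1×200 + 1×D = 200 + D
Σ(formed) = 2×373 = 746
ΔH = Σ(broken) − Σ(formed) = (200 + D) − (746) = −546 + D
Setting this equal to −123 kJ gives D = 423 kJ/mol.

D(H–H) ≈ 423 kJ/mol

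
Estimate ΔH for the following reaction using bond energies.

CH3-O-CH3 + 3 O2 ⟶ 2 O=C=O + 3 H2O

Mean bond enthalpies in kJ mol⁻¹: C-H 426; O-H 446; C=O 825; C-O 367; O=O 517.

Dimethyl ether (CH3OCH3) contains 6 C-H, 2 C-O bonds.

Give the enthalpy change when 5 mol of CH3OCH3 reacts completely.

ΔH = −5675 kJ

Bonds broken (reactants):
  C-H: 6 × 426 = 2556
  C-O: 2 × 367 = 734
  O=O: 3 × 517 = 1551
  Σ(broken) = 4841 kJ
Bonds formed (products):
  C=O: 4 × 825 = 3300
  O-H: 6 × 446 = 2676
  Σ(formed) = 5976 kJ
ΔH = Σ(broken) − Σ(formed) = 4841 − 5976 = −1135 kJ
For 5× the reaction as written: 5 × (−1135) = −5675 kJ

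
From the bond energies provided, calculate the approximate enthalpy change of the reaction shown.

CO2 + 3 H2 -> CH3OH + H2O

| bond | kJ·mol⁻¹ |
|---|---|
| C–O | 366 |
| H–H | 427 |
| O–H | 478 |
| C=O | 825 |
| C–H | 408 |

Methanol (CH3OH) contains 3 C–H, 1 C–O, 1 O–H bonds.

Bonds broken (reactants):
  C=O: 2 × 825 = 1650
  H–H: 3 × 427 = 1281
  Σ(broken) = 2931 kJ
Bonds formed (products):
  C–H: 3 × 408 = 1224
  C–O: 1 × 366 = 366
  O–H: 3 × 478 = 1434
  Σ(formed) = 3024 kJ
ΔH = Σ(broken) − Σ(formed) = 2931 − 3024 = −93 kJ

ΔH ≈ −93 kJ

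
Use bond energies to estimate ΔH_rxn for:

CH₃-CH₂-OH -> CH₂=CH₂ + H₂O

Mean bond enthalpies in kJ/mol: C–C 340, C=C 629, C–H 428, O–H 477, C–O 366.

Bonds broken (reactants):
  C–C: 1 × 340 = 340
  C–H: 5 × 428 = 2140
  C–O: 1 × 366 = 366
  O–H: 1 × 477 = 477
  Σ(broken) = 3323 kJ
Bonds formed (products):
  C–H: 4 × 428 = 1712
  C=C: 1 × 629 = 629
  O–H: 2 × 477 = 954
  Σ(formed) = 3295 kJ
ΔH = Σ(broken) − Σ(formed) = 3323 − 3295 = +28 kJ

ΔH ≈ +28 kJ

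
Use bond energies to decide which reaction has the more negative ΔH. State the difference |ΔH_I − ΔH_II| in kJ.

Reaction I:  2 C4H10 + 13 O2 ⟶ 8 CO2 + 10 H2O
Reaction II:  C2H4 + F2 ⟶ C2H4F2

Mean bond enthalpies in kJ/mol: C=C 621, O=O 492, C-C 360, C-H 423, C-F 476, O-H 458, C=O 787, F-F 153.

Reaction I:
  Bonds broken (reactants):
    C-C: 6 × 360 = 2160
    C-H: 20 × 423 = 8460
    O=O: 13 × 492 = 6396
    Σ(broken) = 17016 kJ
  Bonds formed (products):
    C=O: 16 × 787 = 12592
    O-H: 20 × 458 = 9160
    Σ(formed) = 21752 kJ
  ΔH_I = 17016 − 21752 = −4736 kJ
Reaction II:
  Bonds broken (reactants):
    C-H: 4 × 423 = 1692
    C=C: 1 × 621 = 621
    F-F: 1 × 153 = 153
    Σ(broken) = 2466 kJ
  Bonds formed (products):
    C-C: 1 × 360 = 360
    C-F: 2 × 476 = 952
    C-H: 4 × 423 = 1692
    Σ(formed) = 3004 kJ
  ΔH_II = 2466 − 3004 = −538 kJ
ΔH_I − ΔH_II = −4198 kJ, so reaction I has the more negative ΔH; |ΔH_I − ΔH_II| = 4198 kJ.

Reaction I, by 4198 kJ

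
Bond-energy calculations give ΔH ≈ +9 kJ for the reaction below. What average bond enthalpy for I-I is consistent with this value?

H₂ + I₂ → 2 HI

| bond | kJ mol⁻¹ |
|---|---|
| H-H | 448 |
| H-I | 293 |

D(I-I) ≈ 147 kJ/mol

Let D be the I-I bond energy.
Σ(broken) = 1×448 + 1×D = 448 + D
Σ(formed) = 2×293 = 586
ΔH = Σ(broken) − Σ(formed) = (448 + D) − (586) = −138 + D
Setting this equal to +9 kJ gives D = 147 kJ/mol.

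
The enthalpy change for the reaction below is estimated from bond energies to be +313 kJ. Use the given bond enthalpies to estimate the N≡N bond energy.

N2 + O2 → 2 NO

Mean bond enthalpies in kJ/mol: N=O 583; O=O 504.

D(N≡N) ≈ 975 kJ/mol

Let D be the N≡N bond energy.
Σ(broken) = 1×D + 1×504 = 504 + D
Σ(formed) = 2×583 = 1166
ΔH = Σ(broken) − Σ(formed) = (504 + D) − (1166) = −662 + D
Setting this equal to +313 kJ gives D = 975 kJ/mol.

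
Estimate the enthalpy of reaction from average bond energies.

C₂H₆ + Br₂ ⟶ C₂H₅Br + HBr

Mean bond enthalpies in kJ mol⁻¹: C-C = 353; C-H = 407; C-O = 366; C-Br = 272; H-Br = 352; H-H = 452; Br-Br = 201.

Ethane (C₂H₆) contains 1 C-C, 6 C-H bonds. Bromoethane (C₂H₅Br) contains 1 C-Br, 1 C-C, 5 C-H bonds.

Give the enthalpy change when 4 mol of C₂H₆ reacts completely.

ΔH = −64 kJ

Bonds broken (reactants):
  Br-Br: 1 × 201 = 201
  C-C: 1 × 353 = 353
  C-H: 6 × 407 = 2442
  Σ(broken) = 2996 kJ
Bonds formed (products):
  C-Br: 1 × 272 = 272
  C-C: 1 × 353 = 353
  C-H: 5 × 407 = 2035
  H-Br: 1 × 352 = 352
  Σ(formed) = 3012 kJ
ΔH = Σ(broken) − Σ(formed) = 2996 − 3012 = −16 kJ
For 4× the reaction as written: 4 × (−16) = −64 kJ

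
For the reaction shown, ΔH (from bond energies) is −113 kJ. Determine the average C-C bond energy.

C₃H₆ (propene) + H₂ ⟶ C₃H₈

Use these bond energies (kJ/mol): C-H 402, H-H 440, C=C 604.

Let D be the C-C bond energy.
Σ(broken) = 1×D + 6×402 + 1×604 + 1×440 = 3456 + D
Σ(formed) = 2×D + 8×402 = 3216 + 2D
ΔH = Σ(broken) − Σ(formed) = (3456 + D) − (3216 + 2D) = +240 − D
Setting this equal to −113 kJ gives D = 353 kJ/mol.

D(C-C) ≈ 353 kJ/mol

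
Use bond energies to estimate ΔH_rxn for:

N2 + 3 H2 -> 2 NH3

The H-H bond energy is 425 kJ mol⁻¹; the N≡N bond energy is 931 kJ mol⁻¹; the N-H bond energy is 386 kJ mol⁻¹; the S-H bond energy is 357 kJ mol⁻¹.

ΔH ≈ −110 kJ

Bonds broken (reactants):
  H-H: 3 × 425 = 1275
  N≡N: 1 × 931 = 931
  Σ(broken) = 2206 kJ
Bonds formed (products):
  N-H: 6 × 386 = 2316
  Σ(formed) = 2316 kJ
ΔH = Σ(broken) − Σ(formed) = 2206 − 2316 = −110 kJ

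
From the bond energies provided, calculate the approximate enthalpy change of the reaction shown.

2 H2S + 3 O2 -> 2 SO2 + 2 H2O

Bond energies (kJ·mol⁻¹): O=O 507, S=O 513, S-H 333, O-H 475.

ΔH ≈ −1099 kJ

Bonds broken (reactants):
  O=O: 3 × 507 = 1521
  S-H: 4 × 333 = 1332
  Σ(broken) = 2853 kJ
Bonds formed (products):
  O-H: 4 × 475 = 1900
  S=O: 4 × 513 = 2052
  Σ(formed) = 3952 kJ
ΔH = Σ(broken) − Σ(formed) = 2853 − 3952 = −1099 kJ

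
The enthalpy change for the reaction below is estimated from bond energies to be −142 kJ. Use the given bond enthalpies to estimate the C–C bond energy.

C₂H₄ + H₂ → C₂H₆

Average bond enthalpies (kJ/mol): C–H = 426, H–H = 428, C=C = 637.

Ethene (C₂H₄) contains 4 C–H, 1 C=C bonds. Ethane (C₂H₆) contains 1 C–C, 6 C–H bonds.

D(C–C) ≈ 355 kJ/mol

Let D be the C–C bond energy.
Σ(broken) = 4×426 + 1×637 + 1×428 = 2769
Σ(formed) = 1×D + 6×426 = 2556 + D
ΔH = Σ(broken) − Σ(formed) = (2769) − (2556 + D) = +213 − D
Setting this equal to −142 kJ gives D = 355 kJ/mol.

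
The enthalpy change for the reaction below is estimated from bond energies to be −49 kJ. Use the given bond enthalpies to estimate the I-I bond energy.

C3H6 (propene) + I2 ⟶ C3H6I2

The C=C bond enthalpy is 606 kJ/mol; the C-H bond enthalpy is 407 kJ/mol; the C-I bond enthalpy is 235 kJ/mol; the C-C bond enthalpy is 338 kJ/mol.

Let D be the I-I bond energy.
Σ(broken) = 1×338 + 6×407 + 1×606 + 1×D = 3386 + D
Σ(formed) = 2×338 + 6×407 + 2×235 = 3588
ΔH = Σ(broken) − Σ(formed) = (3386 + D) − (3588) = −202 + D
Setting this equal to −49 kJ gives D = 153 kJ/mol.

D(I-I) ≈ 153 kJ/mol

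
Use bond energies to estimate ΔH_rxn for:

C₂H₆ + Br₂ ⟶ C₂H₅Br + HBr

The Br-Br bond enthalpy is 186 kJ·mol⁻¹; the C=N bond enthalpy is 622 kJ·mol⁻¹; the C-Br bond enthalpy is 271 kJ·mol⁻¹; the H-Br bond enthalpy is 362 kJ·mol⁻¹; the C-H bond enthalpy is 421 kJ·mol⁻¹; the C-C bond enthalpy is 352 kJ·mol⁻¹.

Bonds broken (reactants):
  Br-Br: 1 × 186 = 186
  C-C: 1 × 352 = 352
  C-H: 6 × 421 = 2526
  Σ(broken) = 3064 kJ
Bonds formed (products):
  C-Br: 1 × 271 = 271
  C-C: 1 × 352 = 352
  C-H: 5 × 421 = 2105
  H-Br: 1 × 362 = 362
  Σ(formed) = 3090 kJ
ΔH = Σ(broken) − Σ(formed) = 3064 − 3090 = −26 kJ

ΔH ≈ −26 kJ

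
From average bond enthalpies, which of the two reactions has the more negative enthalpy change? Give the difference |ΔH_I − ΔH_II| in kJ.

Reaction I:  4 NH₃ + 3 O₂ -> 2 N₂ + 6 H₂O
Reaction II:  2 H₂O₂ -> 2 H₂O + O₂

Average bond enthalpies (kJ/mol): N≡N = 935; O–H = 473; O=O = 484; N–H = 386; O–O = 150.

Reaction I, by 1278 kJ

Reaction I:
  Bonds broken (reactants):
    N–H: 12 × 386 = 4632
    O=O: 3 × 484 = 1452
    Σ(broken) = 6084 kJ
  Bonds formed (products):
    N≡N: 2 × 935 = 1870
    O–H: 12 × 473 = 5676
    Σ(formed) = 7546 kJ
  ΔH_I = 6084 − 7546 = −1462 kJ
Reaction II:
  Bonds broken (reactants):
    O–H: 4 × 473 = 1892
    O–O: 2 × 150 = 300
    Σ(broken) = 2192 kJ
  Bonds formed (products):
    O–H: 4 × 473 = 1892
    O=O: 1 × 484 = 484
    Σ(formed) = 2376 kJ
  ΔH_II = 2192 − 2376 = −184 kJ
ΔH_I − ΔH_II = −1278 kJ, so reaction I has the more negative ΔH; |ΔH_I − ΔH_II| = 1278 kJ.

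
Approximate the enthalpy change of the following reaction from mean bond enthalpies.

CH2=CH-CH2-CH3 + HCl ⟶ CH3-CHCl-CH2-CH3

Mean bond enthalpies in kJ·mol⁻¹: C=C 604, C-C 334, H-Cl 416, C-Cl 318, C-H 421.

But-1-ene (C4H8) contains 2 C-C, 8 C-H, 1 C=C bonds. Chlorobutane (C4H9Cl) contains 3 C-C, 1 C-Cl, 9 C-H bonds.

ΔH ≈ −53 kJ

Bonds broken (reactants):
  C-C: 2 × 334 = 668
  C-H: 8 × 421 = 3368
  C=C: 1 × 604 = 604
  H-Cl: 1 × 416 = 416
  Σ(broken) = 5056 kJ
Bonds formed (products):
  C-C: 3 × 334 = 1002
  C-Cl: 1 × 318 = 318
  C-H: 9 × 421 = 3789
  Σ(formed) = 5109 kJ
ΔH = Σ(broken) − Σ(formed) = 5056 − 5109 = −53 kJ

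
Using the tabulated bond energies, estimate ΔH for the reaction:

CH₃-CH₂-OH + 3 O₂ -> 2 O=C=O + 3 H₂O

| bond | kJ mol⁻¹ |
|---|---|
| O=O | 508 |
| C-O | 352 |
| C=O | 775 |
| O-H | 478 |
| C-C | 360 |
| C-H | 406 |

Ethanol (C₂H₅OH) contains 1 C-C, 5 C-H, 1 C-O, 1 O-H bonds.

ΔH ≈ −1224 kJ

Bonds broken (reactants):
  C-C: 1 × 360 = 360
  C-H: 5 × 406 = 2030
  C-O: 1 × 352 = 352
  O-H: 1 × 478 = 478
  O=O: 3 × 508 = 1524
  Σ(broken) = 4744 kJ
Bonds formed (products):
  C=O: 4 × 775 = 3100
  O-H: 6 × 478 = 2868
  Σ(formed) = 5968 kJ
ΔH = Σ(broken) − Σ(formed) = 4744 − 5968 = −1224 kJ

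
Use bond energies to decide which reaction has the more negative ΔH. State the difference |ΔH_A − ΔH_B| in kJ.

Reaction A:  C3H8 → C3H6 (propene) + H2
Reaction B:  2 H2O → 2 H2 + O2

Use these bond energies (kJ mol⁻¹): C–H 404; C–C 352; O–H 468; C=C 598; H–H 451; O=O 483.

Reaction A:
  Bonds broken (reactants):
    C–C: 2 × 352 = 704
    C–H: 8 × 404 = 3232
    Σ(broken) = 3936 kJ
  Bonds formed (products):
    C–C: 1 × 352 = 352
    C–H: 6 × 404 = 2424
    C=C: 1 × 598 = 598
    H–H: 1 × 451 = 451
    Σ(formed) = 3825 kJ
  ΔH_A = 3936 − 3825 = +111 kJ
Reaction B:
  Bonds broken (reactants):
    O–H: 4 × 468 = 1872
    Σ(broken) = 1872 kJ
  Bonds formed (products):
    H–H: 2 × 451 = 902
    O=O: 1 × 483 = 483
    Σ(formed) = 1385 kJ
  ΔH_B = 1872 − 1385 = +487 kJ
ΔH_A − ΔH_B = −376 kJ, so reaction A has the more negative ΔH; |ΔH_A − ΔH_B| = 376 kJ.

Reaction A, by 376 kJ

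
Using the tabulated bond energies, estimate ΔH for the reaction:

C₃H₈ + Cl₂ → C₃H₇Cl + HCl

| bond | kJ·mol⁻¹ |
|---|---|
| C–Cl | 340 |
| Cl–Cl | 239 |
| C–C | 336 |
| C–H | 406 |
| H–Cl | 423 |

Bonds broken (reactants):
  C–C: 2 × 336 = 672
  C–H: 8 × 406 = 3248
  Cl–Cl: 1 × 239 = 239
  Σ(broken) = 4159 kJ
Bonds formed (products):
  C–C: 2 × 336 = 672
  C–Cl: 1 × 340 = 340
  C–H: 7 × 406 = 2842
  H–Cl: 1 × 423 = 423
  Σ(formed) = 4277 kJ
ΔH = Σ(broken) − Σ(formed) = 4159 − 4277 = −118 kJ

ΔH ≈ −118 kJ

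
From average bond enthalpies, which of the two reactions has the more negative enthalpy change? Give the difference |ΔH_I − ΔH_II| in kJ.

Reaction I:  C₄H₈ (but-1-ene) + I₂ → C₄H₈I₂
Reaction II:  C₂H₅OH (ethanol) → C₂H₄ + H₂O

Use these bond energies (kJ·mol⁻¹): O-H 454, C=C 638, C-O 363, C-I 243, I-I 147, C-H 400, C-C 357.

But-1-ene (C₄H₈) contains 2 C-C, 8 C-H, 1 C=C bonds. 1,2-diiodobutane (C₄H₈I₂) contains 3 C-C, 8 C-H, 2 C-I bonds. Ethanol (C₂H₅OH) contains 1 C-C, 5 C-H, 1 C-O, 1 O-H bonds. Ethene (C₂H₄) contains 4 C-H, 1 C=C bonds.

Reaction I, by 86 kJ

Reaction I:
  Bonds broken (reactants):
    C-C: 2 × 357 = 714
    C-H: 8 × 400 = 3200
    C=C: 1 × 638 = 638
    I-I: 1 × 147 = 147
    Σ(broken) = 4699 kJ
  Bonds formed (products):
    C-C: 3 × 357 = 1071
    C-H: 8 × 400 = 3200
    C-I: 2 × 243 = 486
    Σ(formed) = 4757 kJ
  ΔH_I = 4699 − 4757 = −58 kJ
Reaction II:
  Bonds broken (reactants):
    C-C: 1 × 357 = 357
    C-H: 5 × 400 = 2000
    C-O: 1 × 363 = 363
    O-H: 1 × 454 = 454
    Σ(broken) = 3174 kJ
  Bonds formed (products):
    C-H: 4 × 400 = 1600
    C=C: 1 × 638 = 638
    O-H: 2 × 454 = 908
    Σ(formed) = 3146 kJ
  ΔH_II = 3174 − 3146 = +28 kJ
ΔH_I − ΔH_II = −86 kJ, so reaction I has the more negative ΔH; |ΔH_I − ΔH_II| = 86 kJ.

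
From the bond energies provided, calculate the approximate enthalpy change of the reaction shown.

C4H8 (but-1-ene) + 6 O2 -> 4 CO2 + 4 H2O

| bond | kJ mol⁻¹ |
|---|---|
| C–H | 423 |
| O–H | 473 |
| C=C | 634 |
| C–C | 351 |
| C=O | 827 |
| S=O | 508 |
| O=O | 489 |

ΔH ≈ −2746 kJ

Bonds broken (reactants):
  C–C: 2 × 351 = 702
  C–H: 8 × 423 = 3384
  C=C: 1 × 634 = 634
  O=O: 6 × 489 = 2934
  Σ(broken) = 7654 kJ
Bonds formed (products):
  C=O: 8 × 827 = 6616
  O–H: 8 × 473 = 3784
  Σ(formed) = 10400 kJ
ΔH = Σ(broken) − Σ(formed) = 7654 − 10400 = −2746 kJ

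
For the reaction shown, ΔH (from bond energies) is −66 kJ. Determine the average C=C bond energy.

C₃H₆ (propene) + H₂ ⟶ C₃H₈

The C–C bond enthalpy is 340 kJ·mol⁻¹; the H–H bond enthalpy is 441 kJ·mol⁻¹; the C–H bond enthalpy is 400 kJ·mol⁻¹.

D(C=C) ≈ 633 kJ/mol

Let D be the C=C bond energy.
Σ(broken) = 1×340 + 6×400 + 1×D + 1×441 = 3181 + D
Σ(formed) = 2×340 + 8×400 = 3880
ΔH = Σ(broken) − Σ(formed) = (3181 + D) − (3880) = −699 + D
Setting this equal to −66 kJ gives D = 633 kJ/mol.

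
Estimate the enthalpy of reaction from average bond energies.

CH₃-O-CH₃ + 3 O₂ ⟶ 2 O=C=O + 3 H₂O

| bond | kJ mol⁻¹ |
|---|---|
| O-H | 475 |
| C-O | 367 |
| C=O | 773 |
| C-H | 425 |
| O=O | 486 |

Bonds broken (reactants):
  C-H: 6 × 425 = 2550
  C-O: 2 × 367 = 734
  O=O: 3 × 486 = 1458
  Σ(broken) = 4742 kJ
Bonds formed (products):
  C=O: 4 × 773 = 3092
  O-H: 6 × 475 = 2850
  Σ(formed) = 5942 kJ
ΔH = Σ(broken) − Σ(formed) = 4742 − 5942 = −1200 kJ

ΔH ≈ −1200 kJ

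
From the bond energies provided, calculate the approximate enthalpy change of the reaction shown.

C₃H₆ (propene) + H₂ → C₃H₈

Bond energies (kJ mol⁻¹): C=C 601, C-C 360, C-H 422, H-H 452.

Bonds broken (reactants):
  C-C: 1 × 360 = 360
  C-H: 6 × 422 = 2532
  C=C: 1 × 601 = 601
  H-H: 1 × 452 = 452
  Σ(broken) = 3945 kJ
Bonds formed (products):
  C-C: 2 × 360 = 720
  C-H: 8 × 422 = 3376
  Σ(formed) = 4096 kJ
ΔH = Σ(broken) − Σ(formed) = 3945 − 4096 = −151 kJ

ΔH ≈ −151 kJ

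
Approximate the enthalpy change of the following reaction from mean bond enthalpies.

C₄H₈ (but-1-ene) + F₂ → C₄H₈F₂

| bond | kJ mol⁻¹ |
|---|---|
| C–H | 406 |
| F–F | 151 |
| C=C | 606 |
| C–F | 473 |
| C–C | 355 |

Bonds broken (reactants):
  C–C: 2 × 355 = 710
  C–H: 8 × 406 = 3248
  C=C: 1 × 606 = 606
  F–F: 1 × 151 = 151
  Σ(broken) = 4715 kJ
Bonds formed (products):
  C–C: 3 × 355 = 1065
  C–F: 2 × 473 = 946
  C–H: 8 × 406 = 3248
  Σ(formed) = 5259 kJ
ΔH = Σ(broken) − Σ(formed) = 4715 − 5259 = −544 kJ

ΔH ≈ −544 kJ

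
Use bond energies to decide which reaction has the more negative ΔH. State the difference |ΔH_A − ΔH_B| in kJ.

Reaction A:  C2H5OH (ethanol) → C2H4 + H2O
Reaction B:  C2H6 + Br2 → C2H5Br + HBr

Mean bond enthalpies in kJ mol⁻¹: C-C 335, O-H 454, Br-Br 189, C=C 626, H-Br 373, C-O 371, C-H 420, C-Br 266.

Reaction B, by 76 kJ

Reaction A:
  Bonds broken (reactants):
    C-C: 1 × 335 = 335
    C-H: 5 × 420 = 2100
    C-O: 1 × 371 = 371
    O-H: 1 × 454 = 454
    Σ(broken) = 3260 kJ
  Bonds formed (products):
    C-H: 4 × 420 = 1680
    C=C: 1 × 626 = 626
    O-H: 2 × 454 = 908
    Σ(formed) = 3214 kJ
  ΔH_A = 3260 − 3214 = +46 kJ
Reaction B:
  Bonds broken (reactants):
    Br-Br: 1 × 189 = 189
    C-C: 1 × 335 = 335
    C-H: 6 × 420 = 2520
    Σ(broken) = 3044 kJ
  Bonds formed (products):
    C-Br: 1 × 266 = 266
    C-C: 1 × 335 = 335
    C-H: 5 × 420 = 2100
    H-Br: 1 × 373 = 373
    Σ(formed) = 3074 kJ
  ΔH_B = 3044 − 3074 = −30 kJ
ΔH_A − ΔH_B = +76 kJ, so reaction B has the more negative ΔH; |ΔH_A − ΔH_B| = 76 kJ.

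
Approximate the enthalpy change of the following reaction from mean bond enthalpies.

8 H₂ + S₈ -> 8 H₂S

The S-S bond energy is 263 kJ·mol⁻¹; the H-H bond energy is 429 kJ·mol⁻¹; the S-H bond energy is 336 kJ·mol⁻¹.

ΔH ≈ +160 kJ

Bonds broken (reactants):
  H-H: 8 × 429 = 3432
  S-S: 8 × 263 = 2104
  Σ(broken) = 5536 kJ
Bonds formed (products):
  S-H: 16 × 336 = 5376
  Σ(formed) = 5376 kJ
ΔH = Σ(broken) − Σ(formed) = 5536 − 5376 = +160 kJ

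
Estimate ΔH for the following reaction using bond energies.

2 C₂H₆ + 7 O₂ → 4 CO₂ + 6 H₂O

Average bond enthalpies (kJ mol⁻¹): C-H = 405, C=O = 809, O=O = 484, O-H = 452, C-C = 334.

Bonds broken (reactants):
  C-C: 2 × 334 = 668
  C-H: 12 × 405 = 4860
  O=O: 7 × 484 = 3388
  Σ(broken) = 8916 kJ
Bonds formed (products):
  C=O: 8 × 809 = 6472
  O-H: 12 × 452 = 5424
  Σ(formed) = 11896 kJ
ΔH = Σ(broken) − Σ(formed) = 8916 − 11896 = −2980 kJ

ΔH ≈ −2980 kJ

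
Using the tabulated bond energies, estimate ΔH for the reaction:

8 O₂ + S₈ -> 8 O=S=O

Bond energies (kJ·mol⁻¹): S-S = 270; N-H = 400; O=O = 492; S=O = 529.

ΔH ≈ −2368 kJ

Bonds broken (reactants):
  O=O: 8 × 492 = 3936
  S-S: 8 × 270 = 2160
  Σ(broken) = 6096 kJ
Bonds formed (products):
  S=O: 16 × 529 = 8464
  Σ(formed) = 8464 kJ
ΔH = Σ(broken) − Σ(formed) = 6096 − 8464 = −2368 kJ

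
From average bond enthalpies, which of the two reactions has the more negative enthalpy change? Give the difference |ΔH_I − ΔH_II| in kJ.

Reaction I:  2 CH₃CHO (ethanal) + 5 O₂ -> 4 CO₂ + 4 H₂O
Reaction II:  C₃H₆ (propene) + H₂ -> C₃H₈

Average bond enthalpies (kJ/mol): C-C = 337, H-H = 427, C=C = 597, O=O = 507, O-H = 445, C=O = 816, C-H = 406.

Reaction I:
  Bonds broken (reactants):
    C-C: 2 × 337 = 674
    C-H: 8 × 406 = 3248
    C=O: 2 × 816 = 1632
    O=O: 5 × 507 = 2535
    Σ(broken) = 8089 kJ
  Bonds formed (products):
    C=O: 8 × 816 = 6528
    O-H: 8 × 445 = 3560
    Σ(formed) = 10088 kJ
  ΔH_I = 8089 − 10088 = −1999 kJ
Reaction II:
  Bonds broken (reactants):
    C-C: 1 × 337 = 337
    C-H: 6 × 406 = 2436
    C=C: 1 × 597 = 597
    H-H: 1 × 427 = 427
    Σ(broken) = 3797 kJ
  Bonds formed (products):
    C-C: 2 × 337 = 674
    C-H: 8 × 406 = 3248
    Σ(formed) = 3922 kJ
  ΔH_II = 3797 − 3922 = −125 kJ
ΔH_I − ΔH_II = −1874 kJ, so reaction I has the more negative ΔH; |ΔH_I − ΔH_II| = 1874 kJ.

Reaction I, by 1874 kJ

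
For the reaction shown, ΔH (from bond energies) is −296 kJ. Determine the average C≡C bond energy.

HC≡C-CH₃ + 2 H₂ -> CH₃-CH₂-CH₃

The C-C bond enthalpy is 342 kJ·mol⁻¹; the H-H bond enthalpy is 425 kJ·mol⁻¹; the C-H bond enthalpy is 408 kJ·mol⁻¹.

Let D be the C≡C bond energy.
Σ(broken) = 1×D + 1×342 + 4×408 + 2×425 = 2824 + D
Σ(formed) = 2×342 + 8×408 = 3948
ΔH = Σ(broken) − Σ(formed) = (2824 + D) − (3948) = −1124 + D
Setting this equal to −296 kJ gives D = 828 kJ/mol.

D(C≡C) ≈ 828 kJ/mol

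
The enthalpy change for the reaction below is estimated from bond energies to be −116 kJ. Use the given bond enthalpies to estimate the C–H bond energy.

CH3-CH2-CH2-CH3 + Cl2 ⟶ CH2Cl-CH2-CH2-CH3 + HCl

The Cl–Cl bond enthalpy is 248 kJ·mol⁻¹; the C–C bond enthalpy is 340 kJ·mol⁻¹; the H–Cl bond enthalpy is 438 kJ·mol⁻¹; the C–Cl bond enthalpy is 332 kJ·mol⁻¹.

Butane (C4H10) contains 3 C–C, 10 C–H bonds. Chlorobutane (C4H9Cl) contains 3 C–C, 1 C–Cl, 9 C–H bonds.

D(C–H) ≈ 406 kJ/mol

Let D be the C–H bond energy.
Σ(broken) = 3×340 + 10×D + 1×248 = 1268 + 10D
Σ(formed) = 3×340 + 1×332 + 9×D + 1×438 = 1790 + 9D
ΔH = Σ(broken) − Σ(formed) = (1268 + 10D) − (1790 + 9D) = −522 + D
Setting this equal to −116 kJ gives D = 406 kJ/mol.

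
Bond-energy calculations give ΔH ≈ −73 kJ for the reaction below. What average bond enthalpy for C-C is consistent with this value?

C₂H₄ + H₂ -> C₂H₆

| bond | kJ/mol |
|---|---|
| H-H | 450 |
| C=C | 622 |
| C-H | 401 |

D(C-C) ≈ 343 kJ/mol

Let D be the C-C bond energy.
Σ(broken) = 4×401 + 1×622 + 1×450 = 2676
Σ(formed) = 1×D + 6×401 = 2406 + D
ΔH = Σ(broken) − Σ(formed) = (2676) − (2406 + D) = +270 − D
Setting this equal to −73 kJ gives D = 343 kJ/mol.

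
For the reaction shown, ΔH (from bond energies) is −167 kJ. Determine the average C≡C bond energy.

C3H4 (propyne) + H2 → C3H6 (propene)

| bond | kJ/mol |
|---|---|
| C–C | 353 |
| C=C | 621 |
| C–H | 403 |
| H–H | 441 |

Let D be the C≡C bond energy.
Σ(broken) = 1×D + 1×353 + 4×403 + 1×441 = 2406 + D
Σ(formed) = 1×353 + 6×403 + 1×621 = 3392
ΔH = Σ(broken) − Σ(formed) = (2406 + D) − (3392) = −986 + D
Setting this equal to −167 kJ gives D = 819 kJ/mol.

D(C≡C) ≈ 819 kJ/mol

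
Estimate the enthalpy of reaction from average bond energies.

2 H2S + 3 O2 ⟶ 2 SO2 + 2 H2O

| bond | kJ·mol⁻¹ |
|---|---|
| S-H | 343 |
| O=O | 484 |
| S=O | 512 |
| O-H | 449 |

Bonds broken (reactants):
  O=O: 3 × 484 = 1452
  S-H: 4 × 343 = 1372
  Σ(broken) = 2824 kJ
Bonds formed (products):
  O-H: 4 × 449 = 1796
  S=O: 4 × 512 = 2048
  Σ(formed) = 3844 kJ
ΔH = Σ(broken) − Σ(formed) = 2824 − 3844 = −1020 kJ

ΔH ≈ −1020 kJ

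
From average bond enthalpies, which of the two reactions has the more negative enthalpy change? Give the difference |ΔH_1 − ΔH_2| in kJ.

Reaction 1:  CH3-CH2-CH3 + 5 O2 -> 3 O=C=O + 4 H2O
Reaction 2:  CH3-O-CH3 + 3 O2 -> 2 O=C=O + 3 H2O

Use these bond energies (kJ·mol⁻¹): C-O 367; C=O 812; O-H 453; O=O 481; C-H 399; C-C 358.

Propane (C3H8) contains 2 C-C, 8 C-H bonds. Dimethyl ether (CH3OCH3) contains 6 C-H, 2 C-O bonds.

Reaction 1, by 788 kJ

Reaction 1:
  Bonds broken (reactants):
    C-C: 2 × 358 = 716
    C-H: 8 × 399 = 3192
    O=O: 5 × 481 = 2405
    Σ(broken) = 6313 kJ
  Bonds formed (products):
    C=O: 6 × 812 = 4872
    O-H: 8 × 453 = 3624
    Σ(formed) = 8496 kJ
  ΔH_1 = 6313 − 8496 = −2183 kJ
Reaction 2:
  Bonds broken (reactants):
    C-H: 6 × 399 = 2394
    C-O: 2 × 367 = 734
    O=O: 3 × 481 = 1443
    Σ(broken) = 4571 kJ
  Bonds formed (products):
    C=O: 4 × 812 = 3248
    O-H: 6 × 453 = 2718
    Σ(formed) = 5966 kJ
  ΔH_2 = 4571 − 5966 = −1395 kJ
ΔH_1 − ΔH_2 = −788 kJ, so reaction 1 has the more negative ΔH; |ΔH_1 − ΔH_2| = 788 kJ.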